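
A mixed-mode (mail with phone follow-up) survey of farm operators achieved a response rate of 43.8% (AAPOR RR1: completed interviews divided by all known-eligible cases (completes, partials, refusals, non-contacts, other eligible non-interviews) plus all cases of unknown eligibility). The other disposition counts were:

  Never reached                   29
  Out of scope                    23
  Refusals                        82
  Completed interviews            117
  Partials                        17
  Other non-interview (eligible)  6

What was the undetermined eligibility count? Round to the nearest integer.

16

RR1 = 117 / D = 0.438
D = 117 / 0.438 = 267.1
Rest of base = 251
undetermined eligibility = 267.1 − 251 ≈ 16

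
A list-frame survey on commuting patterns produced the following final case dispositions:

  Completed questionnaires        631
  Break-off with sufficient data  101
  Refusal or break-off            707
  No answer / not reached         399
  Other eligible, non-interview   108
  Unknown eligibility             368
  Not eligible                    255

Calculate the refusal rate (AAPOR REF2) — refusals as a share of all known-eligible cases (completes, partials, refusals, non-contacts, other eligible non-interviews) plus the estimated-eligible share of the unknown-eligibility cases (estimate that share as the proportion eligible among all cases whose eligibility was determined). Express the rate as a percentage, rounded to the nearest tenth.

31.1%

Numerator → 707
Determined eligible → 631 + 101 + 707 + 399 + 108 = 1946
e = 1946 / (1946 + 255) = 1946 / 2201 = 0.8841
e × U → 0.8841 × 368 = 325.35
Denominator → 1946 + 325.35 = 2271.35
REF2 = 707 / 2271.35 = 0.3113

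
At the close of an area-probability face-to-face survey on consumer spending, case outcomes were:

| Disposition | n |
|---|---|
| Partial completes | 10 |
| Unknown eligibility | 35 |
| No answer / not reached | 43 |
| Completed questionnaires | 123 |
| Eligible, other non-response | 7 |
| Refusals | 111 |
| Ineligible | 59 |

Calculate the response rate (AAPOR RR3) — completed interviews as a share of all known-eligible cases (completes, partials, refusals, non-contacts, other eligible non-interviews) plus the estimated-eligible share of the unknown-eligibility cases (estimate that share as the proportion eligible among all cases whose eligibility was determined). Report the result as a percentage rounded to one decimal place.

38.1%

Numerator: 123
Eligible (known): 123 + 10 + 111 + 43 + 7 = 294
e = 294 / (294 + 59) = 294 / 353 = 0.8329
e × U: 0.8329 × 35 = 29.15
Denominator: 294 + 29.15 = 323.15
RR3 = 123 / 323.15 = 0.3806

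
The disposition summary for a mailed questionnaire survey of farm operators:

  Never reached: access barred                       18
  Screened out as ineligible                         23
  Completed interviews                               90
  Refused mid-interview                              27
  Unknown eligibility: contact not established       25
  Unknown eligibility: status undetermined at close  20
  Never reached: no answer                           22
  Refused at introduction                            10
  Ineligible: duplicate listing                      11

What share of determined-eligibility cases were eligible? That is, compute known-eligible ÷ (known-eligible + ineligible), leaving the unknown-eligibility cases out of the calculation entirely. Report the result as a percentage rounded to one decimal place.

83.1%

Declined to participate = 10 + 27 = 37
Non-contacts = 22 + 18 = 40
Undetermined eligibility = 25 + 20 = 45
Not eligible = 23 + 11 = 34
Known eligible → 90 + 37 + 40 = 167
e = 167 / (167 + 34) = 167 / 201 = 0.8308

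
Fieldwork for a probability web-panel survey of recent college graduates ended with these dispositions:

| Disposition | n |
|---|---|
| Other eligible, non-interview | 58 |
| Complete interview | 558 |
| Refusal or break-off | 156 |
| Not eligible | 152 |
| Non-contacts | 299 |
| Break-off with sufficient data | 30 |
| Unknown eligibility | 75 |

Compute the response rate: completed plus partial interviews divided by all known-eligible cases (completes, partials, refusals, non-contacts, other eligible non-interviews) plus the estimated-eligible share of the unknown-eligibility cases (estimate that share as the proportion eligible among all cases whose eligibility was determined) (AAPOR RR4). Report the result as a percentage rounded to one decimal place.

50.4%

Top → 558 + 30 = 588
Eligible (known) → 558 + 30 + 156 + 299 + 58 = 1101
e = 1101 / (1101 + 152) = 1101 / 1253 = 0.8787
e × U → 0.8787 × 75 = 65.90
Base → 1101 + 65.90 = 1166.90
RR4 = 588 / 1166.90 = 0.5039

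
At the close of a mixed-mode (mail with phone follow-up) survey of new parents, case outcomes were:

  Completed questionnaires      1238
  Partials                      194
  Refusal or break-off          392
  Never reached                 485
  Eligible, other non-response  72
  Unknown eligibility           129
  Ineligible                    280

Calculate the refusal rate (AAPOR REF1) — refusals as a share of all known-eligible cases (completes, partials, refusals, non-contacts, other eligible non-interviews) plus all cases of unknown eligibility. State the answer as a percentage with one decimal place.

Top = 392
Base = 1238 + 194 + 392 + 485 + 72 + 129 = 2510
REF1 = 392 / 2510 = 0.1562

15.6%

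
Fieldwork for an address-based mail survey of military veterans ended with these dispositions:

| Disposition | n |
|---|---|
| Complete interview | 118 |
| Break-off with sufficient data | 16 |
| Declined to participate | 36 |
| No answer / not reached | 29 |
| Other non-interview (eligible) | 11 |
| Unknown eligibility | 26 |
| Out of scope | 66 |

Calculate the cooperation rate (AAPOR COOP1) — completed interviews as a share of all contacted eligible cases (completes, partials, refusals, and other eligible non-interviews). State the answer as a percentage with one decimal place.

65.2%

Numerator = 118
Base = 118 + 16 + 36 + 11 = 181
COOP1 = 118 / 181 = 0.6519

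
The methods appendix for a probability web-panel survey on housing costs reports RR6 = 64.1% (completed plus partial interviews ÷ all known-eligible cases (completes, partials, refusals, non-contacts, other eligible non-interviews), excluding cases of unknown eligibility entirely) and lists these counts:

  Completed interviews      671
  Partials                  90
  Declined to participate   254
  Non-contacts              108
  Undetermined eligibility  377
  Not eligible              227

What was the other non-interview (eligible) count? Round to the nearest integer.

Num: 671 + 90 = 761
RR6 = 761 / D = 0.641
D = 761 / 0.641 = 1187.2
Other denominator terms total 1123
other non-interview (eligible) = 1187.2 − 1123 ≈ 64

64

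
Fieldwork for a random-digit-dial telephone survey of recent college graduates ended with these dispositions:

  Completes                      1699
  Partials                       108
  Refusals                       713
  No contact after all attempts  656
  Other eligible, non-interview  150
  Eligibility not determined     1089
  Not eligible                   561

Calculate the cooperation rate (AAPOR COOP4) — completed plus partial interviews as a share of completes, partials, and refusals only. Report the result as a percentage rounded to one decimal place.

71.7%

Num = 1699 + 108 = 1807
Denom = 1699 + 108 + 713 = 2520
COOP4 = 1807 / 2520 = 0.7171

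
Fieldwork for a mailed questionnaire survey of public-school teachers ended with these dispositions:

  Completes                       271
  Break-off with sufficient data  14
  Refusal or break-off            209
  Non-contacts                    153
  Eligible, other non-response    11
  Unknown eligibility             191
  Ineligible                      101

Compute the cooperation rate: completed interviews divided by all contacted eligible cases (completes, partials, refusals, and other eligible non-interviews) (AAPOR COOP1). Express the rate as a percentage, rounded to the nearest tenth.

53.7%

Num → 271
Denom → 271 + 14 + 209 + 11 = 505
COOP1 = 271 / 505 = 0.5366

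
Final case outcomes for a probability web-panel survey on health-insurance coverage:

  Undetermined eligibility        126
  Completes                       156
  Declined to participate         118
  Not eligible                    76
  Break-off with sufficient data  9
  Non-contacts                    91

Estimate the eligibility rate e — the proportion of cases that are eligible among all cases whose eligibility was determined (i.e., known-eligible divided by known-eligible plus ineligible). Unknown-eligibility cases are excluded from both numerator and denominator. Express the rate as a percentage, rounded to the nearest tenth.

Known eligible = 156 + 9 + 118 + 91 = 374
e = 374 / (374 + 76) = 374 / 450 = 0.8311

83.1%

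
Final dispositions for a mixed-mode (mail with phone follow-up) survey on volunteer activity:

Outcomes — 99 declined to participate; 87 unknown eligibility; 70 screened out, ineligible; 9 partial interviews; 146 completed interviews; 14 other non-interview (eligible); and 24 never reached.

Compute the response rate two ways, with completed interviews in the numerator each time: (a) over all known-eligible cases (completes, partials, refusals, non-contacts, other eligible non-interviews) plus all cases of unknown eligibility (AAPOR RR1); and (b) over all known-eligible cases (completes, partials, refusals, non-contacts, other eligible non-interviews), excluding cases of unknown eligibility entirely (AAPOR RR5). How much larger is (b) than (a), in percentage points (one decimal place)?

Top = 146
Denom = 146 + 9 + 99 + 24 + 14 + 87 = 379
RR1 = 146 / 379 = 0.3852
Denom = 146 + 9 + 99 + 24 + 14 = 292
RR5 = 146 / 292 = 0.5000
Difference = 50.00 − 38.52 = 11.48 percentage points

11.5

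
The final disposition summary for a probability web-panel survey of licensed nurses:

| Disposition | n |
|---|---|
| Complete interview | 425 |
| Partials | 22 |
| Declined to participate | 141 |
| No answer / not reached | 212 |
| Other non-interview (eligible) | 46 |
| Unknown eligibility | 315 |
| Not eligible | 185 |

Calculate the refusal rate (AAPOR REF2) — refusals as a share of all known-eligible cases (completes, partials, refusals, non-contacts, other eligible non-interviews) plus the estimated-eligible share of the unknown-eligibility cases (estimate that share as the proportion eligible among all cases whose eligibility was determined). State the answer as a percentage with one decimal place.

12.8%

Num → 141
Eligible (known) → 425 + 22 + 141 + 212 + 46 = 846
e = 846 / (846 + 185) = 846 / 1031 = 0.8206
Estimated eligible among unknowns → 0.8206 × 315 = 258.49
Base → 846 + 258.49 = 1104.49
REF2 = 141 / 1104.49 = 0.1277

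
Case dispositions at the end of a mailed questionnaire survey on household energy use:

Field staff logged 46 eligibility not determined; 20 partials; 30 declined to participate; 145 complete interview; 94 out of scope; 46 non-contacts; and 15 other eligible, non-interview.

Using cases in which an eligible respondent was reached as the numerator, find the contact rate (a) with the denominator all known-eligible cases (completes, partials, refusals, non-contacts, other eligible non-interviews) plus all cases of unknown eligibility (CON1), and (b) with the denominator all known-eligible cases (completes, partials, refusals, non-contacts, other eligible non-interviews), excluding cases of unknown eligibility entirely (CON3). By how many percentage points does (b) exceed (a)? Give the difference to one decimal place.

12.5

Num: 145 + 20 + 30 + 15 = 210
Base: 145 + 20 + 30 + 46 + 15 + 46 = 302
CON1 = 210 / 302 = 0.6954
Base: 145 + 20 + 30 + 46 + 15 = 256
CON3 = 210 / 256 = 0.8203
Difference = 82.03 − 69.54 = 12.49 percentage points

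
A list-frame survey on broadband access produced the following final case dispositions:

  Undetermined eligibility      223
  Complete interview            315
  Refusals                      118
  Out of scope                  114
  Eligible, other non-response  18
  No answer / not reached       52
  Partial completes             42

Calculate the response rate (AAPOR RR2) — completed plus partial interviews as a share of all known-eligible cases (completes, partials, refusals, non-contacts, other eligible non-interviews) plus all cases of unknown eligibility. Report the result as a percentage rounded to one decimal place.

Num → 315 + 42 = 357
Denominator → 315 + 42 + 118 + 52 + 18 + 223 = 768
RR2 = 357 / 768 = 0.4648

46.5%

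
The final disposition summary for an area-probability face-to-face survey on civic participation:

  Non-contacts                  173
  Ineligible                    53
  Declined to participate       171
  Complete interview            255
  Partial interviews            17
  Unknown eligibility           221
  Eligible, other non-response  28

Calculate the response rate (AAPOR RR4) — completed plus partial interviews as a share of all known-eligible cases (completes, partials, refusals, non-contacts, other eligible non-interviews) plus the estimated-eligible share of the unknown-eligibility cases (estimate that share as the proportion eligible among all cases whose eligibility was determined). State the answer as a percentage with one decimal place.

32.1%

Num: 255 + 17 = 272
Known eligible: 255 + 17 + 171 + 173 + 28 = 644
e = 644 / (644 + 53) = 644 / 697 = 0.9240
e × U: 0.9240 × 221 = 204.20
Base: 644 + 204.20 = 848.20
RR4 = 272 / 848.20 = 0.3207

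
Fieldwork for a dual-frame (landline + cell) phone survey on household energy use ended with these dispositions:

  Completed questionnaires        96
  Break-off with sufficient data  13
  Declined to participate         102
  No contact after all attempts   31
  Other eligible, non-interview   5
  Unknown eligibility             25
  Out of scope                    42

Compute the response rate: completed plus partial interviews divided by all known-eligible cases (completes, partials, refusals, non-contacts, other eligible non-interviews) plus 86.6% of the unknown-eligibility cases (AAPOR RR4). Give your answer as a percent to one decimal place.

Numerator → 96 + 13 = 109
Known eligible → 96 + 13 + 102 + 31 + 5 = 247
e × U → 0.8660 × 25 = 21.65
Base → 247 + 21.65 = 268.65
RR4 = 109 / 268.65 = 0.4057

40.6%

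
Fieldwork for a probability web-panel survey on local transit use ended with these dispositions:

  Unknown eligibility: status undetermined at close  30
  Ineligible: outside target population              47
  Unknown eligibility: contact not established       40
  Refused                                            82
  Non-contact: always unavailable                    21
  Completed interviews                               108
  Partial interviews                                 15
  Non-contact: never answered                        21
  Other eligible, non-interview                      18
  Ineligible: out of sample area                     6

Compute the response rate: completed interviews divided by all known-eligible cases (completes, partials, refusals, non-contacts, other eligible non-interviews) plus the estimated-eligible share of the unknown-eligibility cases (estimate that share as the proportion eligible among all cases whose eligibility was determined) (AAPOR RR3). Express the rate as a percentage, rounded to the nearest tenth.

Non-contacts = 21 + 21 = 42
Unknown if eligible = 40 + 30 = 70
Ineligible = 47 + 6 = 53
Top = 108
Eligible (known) = 108 + 15 + 82 + 42 + 18 = 265
e = 265 / (265 + 53) = 265 / 318 = 0.8333
Estimated eligible among unknowns = 0.8333 × 70 = 58.33
Denominator = 265 + 58.33 = 323.33
RR3 = 108 / 323.33 = 0.3340

33.4%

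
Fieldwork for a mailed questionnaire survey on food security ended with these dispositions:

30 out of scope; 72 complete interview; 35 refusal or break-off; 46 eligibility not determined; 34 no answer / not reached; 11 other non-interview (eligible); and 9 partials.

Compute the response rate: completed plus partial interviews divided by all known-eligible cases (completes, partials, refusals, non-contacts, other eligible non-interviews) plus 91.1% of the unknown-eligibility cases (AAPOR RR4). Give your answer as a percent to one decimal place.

39.9%

Top = 72 + 9 = 81
Known eligible = 72 + 9 + 35 + 34 + 11 = 161
Eligible share of unknowns = 0.9110 × 46 = 41.91
Base = 161 + 41.91 = 202.91
RR4 = 81 / 202.91 = 0.3992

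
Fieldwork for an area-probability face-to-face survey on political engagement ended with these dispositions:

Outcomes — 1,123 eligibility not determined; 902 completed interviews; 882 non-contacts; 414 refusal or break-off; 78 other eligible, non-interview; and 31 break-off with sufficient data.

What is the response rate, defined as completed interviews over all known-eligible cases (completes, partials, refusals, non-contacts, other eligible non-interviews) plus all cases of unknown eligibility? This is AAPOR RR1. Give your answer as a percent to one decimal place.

Top → 902
Denominator → 902 + 31 + 414 + 882 + 78 + 1123 = 3430
RR1 = 902 / 3430 = 0.2630

26.3%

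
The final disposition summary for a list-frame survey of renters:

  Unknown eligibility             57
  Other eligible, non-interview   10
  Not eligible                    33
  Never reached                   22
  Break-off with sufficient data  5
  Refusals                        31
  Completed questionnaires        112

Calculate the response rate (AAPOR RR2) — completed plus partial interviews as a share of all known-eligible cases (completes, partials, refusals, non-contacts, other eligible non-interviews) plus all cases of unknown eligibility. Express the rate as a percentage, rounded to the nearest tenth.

49.4%

Top → 112 + 5 = 117
Base → 112 + 5 + 31 + 22 + 10 + 57 = 237
RR2 = 117 / 237 = 0.4937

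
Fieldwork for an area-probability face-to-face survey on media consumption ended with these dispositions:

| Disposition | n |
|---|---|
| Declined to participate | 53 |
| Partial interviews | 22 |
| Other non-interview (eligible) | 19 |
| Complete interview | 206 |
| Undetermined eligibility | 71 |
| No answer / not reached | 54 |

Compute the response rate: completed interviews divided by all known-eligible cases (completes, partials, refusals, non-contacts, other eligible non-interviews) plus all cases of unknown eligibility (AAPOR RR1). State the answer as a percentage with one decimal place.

48.5%

Num → 206
Denom → 206 + 22 + 53 + 54 + 19 + 71 = 425
RR1 = 206 / 425 = 0.4847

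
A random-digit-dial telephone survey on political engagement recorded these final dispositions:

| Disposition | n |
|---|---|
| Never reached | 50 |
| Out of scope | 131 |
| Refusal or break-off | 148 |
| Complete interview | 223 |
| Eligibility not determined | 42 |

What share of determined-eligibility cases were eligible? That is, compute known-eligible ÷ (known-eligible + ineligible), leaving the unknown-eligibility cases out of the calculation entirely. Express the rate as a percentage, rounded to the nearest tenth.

Eligible (known) → 223 + 148 + 50 = 421
e = 421 / (421 + 131) = 421 / 552 = 0.7627

76.3%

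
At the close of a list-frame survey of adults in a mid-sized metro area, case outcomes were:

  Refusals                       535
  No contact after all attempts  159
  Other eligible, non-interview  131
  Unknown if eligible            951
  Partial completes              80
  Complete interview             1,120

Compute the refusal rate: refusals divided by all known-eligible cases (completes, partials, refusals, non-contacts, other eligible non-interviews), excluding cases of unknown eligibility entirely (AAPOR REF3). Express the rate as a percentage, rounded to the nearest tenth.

26.4%

Top → 535
Denom → 1120 + 80 + 535 + 159 + 131 = 2025
REF3 = 535 / 2025 = 0.2642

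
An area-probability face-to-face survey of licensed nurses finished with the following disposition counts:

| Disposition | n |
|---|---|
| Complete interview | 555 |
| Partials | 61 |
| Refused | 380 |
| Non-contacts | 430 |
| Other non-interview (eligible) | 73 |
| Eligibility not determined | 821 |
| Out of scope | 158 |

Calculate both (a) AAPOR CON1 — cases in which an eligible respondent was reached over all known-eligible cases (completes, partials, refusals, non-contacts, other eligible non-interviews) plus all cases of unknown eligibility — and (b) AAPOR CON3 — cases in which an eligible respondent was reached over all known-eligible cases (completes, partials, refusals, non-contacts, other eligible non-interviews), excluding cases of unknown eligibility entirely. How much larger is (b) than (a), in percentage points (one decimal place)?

25.2

Numerator: 555 + 61 + 380 + 73 = 1069
Denom: 555 + 61 + 380 + 430 + 73 + 821 = 2320
CON1 = 1069 / 2320 = 0.4608
Denom: 555 + 61 + 380 + 430 + 73 = 1499
CON3 = 1069 / 1499 = 0.7131
Difference = 71.31 − 46.08 = 25.23 percentage points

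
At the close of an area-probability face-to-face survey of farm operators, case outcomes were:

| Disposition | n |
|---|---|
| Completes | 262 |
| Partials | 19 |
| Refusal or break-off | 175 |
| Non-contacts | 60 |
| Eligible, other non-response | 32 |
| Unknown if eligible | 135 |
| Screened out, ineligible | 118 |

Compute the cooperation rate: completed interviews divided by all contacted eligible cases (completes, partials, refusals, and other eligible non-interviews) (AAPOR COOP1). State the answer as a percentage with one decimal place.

Top = 262
Denominator = 262 + 19 + 175 + 32 = 488
COOP1 = 262 / 488 = 0.5369

53.7%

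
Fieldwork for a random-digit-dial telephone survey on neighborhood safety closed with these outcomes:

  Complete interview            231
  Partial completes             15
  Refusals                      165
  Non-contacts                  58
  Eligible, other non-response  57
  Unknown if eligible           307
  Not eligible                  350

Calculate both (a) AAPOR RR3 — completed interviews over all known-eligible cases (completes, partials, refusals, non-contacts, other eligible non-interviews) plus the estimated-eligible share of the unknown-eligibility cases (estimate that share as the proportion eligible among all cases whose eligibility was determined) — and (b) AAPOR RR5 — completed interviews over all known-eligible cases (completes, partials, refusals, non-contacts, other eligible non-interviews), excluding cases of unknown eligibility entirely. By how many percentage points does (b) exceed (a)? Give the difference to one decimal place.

11.4

Num → 231
Eligible (known) → 231 + 15 + 165 + 58 + 57 = 526
e = 526 / (526 + 350) = 526 / 876 = 0.6005
Eligible share of unknowns → 0.6005 × 307 = 184.35
Denom → 526 + 184.35 = 710.35
RR3 = 231 / 710.35 = 0.3252
Denom → 231 + 15 + 165 + 58 + 57 = 526
RR5 = 231 / 526 = 0.4392
Difference = 43.92 − 32.52 = 11.40 percentage points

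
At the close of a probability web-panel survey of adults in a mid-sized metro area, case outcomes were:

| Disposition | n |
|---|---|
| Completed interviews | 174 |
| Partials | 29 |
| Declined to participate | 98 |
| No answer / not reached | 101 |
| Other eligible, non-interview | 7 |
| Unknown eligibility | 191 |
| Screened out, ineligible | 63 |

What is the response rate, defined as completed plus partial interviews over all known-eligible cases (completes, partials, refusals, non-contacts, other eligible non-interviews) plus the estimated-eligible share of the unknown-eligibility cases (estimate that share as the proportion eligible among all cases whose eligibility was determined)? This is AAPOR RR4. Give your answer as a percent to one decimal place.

35.3%

Num → 174 + 29 = 203
Eligible (known) → 174 + 29 + 98 + 101 + 7 = 409
e = 409 / (409 + 63) = 409 / 472 = 0.8665
Estimated eligible among unknowns → 0.8665 × 191 = 165.50
Base → 409 + 165.50 = 574.50
RR4 = 203 / 574.50 = 0.3534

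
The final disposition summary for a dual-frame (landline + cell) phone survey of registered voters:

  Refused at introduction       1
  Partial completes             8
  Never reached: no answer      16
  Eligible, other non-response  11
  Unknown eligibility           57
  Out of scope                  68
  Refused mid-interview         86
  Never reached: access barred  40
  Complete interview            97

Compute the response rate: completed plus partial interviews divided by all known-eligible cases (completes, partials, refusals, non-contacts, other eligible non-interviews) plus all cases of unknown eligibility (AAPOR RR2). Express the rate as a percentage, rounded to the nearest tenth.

33.2%

Refused = 1 + 86 = 87
No answer / not reached = 16 + 40 = 56
Num: 97 + 8 = 105
Base: 97 + 8 + 87 + 56 + 11 + 57 = 316
RR2 = 105 / 316 = 0.3323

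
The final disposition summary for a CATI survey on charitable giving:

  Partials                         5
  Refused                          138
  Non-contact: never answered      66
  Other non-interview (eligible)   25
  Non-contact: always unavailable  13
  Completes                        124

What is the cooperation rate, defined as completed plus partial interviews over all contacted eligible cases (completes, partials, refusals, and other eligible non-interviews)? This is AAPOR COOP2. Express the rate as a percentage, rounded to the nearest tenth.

Never reached = 66 + 13 = 79
Top = 124 + 5 = 129
Denominator = 124 + 5 + 138 + 25 = 292
COOP2 = 129 / 292 = 0.4418

44.2%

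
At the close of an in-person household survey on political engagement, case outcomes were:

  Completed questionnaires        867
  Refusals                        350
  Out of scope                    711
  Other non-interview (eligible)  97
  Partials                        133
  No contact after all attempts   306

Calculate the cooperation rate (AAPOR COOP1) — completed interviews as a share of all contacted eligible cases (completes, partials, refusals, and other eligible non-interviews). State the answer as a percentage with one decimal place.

59.9%

Top: 867
Denom: 867 + 133 + 350 + 97 = 1447
COOP1 = 867 / 1447 = 0.5992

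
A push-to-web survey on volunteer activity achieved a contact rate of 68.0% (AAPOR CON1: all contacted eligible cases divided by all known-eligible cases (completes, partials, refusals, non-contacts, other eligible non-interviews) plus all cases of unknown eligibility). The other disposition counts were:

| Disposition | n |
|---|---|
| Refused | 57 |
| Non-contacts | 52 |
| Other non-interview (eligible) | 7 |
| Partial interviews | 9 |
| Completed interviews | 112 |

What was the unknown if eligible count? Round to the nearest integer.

Top → 112 + 9 + 57 + 7 = 185
CON1 = 185 / D = 0.680
D = 185 / 0.680 = 272.1
Other denominator terms total 237
unknown if eligible = 272.1 − 237 ≈ 35

35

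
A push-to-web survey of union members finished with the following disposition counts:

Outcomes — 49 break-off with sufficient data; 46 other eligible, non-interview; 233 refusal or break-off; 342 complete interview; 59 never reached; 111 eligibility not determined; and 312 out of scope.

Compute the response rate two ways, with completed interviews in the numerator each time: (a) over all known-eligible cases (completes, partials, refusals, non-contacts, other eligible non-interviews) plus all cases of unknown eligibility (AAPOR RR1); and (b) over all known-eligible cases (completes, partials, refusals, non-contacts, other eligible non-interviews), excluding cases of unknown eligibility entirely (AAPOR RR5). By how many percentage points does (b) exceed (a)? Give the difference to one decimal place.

6.2

Top → 342
Base → 342 + 49 + 233 + 59 + 46 + 111 = 840
RR1 = 342 / 840 = 0.4071
Base → 342 + 49 + 233 + 59 + 46 = 729
RR5 = 342 / 729 = 0.4691
Difference = 46.91 − 40.71 = 6.20 percentage points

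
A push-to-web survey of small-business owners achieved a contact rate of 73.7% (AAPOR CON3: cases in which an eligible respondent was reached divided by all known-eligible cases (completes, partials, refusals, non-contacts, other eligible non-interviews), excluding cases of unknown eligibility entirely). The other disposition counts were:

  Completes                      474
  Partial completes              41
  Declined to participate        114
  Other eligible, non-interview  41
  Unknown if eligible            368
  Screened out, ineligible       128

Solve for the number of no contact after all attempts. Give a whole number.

Num: 474 + 41 + 114 + 41 = 670
CON3 = 670 / D = 0.737
D = 670 / 0.737 = 909.1
Other denominator terms total 670
no contact after all attempts = 909.1 − 670 ≈ 239

239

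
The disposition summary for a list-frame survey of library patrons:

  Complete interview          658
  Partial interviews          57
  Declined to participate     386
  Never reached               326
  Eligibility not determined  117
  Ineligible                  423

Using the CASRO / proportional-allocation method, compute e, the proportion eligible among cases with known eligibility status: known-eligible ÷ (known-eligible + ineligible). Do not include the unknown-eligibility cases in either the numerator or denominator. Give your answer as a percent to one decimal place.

Eligible (known): 658 + 57 + 386 + 326 = 1427
e = 1427 / (1427 + 423) = 1427 / 1850 = 0.7714

77.1%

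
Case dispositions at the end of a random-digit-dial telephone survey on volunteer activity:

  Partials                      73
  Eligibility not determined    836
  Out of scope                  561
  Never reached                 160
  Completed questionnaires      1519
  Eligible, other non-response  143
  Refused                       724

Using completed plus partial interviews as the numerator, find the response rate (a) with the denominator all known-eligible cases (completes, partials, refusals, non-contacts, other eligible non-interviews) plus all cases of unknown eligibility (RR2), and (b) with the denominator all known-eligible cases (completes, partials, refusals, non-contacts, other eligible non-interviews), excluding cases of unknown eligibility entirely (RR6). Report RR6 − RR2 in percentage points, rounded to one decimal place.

Num: 1519 + 73 = 1592
Base: 1519 + 73 + 724 + 160 + 143 + 836 = 3455
RR2 = 1592 / 3455 = 0.4608
Base: 1519 + 73 + 724 + 160 + 143 = 2619
RR6 = 1592 / 2619 = 0.6079
Difference = 60.79 − 46.08 = 14.71 percentage points

14.7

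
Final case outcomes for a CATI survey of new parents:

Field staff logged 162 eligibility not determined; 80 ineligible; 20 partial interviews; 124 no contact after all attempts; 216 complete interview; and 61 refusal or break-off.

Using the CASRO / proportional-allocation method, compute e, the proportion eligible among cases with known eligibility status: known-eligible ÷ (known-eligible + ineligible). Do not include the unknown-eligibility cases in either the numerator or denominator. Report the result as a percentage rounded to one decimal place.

84.0%

Determined eligible → 216 + 20 + 61 + 124 = 421
e = 421 / (421 + 80) = 421 / 501 = 0.8403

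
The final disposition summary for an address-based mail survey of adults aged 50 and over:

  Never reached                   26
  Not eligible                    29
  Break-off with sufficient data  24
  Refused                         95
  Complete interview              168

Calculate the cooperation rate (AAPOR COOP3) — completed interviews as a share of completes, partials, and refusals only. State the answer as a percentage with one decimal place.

58.5%

Num = 168
Denominator = 168 + 24 + 95 = 287
COOP3 = 168 / 287 = 0.5854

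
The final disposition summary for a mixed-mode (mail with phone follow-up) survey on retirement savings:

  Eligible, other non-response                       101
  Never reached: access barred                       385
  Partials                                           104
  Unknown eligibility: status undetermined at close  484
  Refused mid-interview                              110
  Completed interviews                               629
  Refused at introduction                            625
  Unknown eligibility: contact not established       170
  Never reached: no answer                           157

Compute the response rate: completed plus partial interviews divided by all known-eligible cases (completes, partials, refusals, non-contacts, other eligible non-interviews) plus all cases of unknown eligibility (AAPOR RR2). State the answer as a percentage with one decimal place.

Refused = 625 + 110 = 735
No contact after all attempts = 157 + 385 = 542
Eligibility not determined = 170 + 484 = 654
Num = 629 + 104 = 733
Denom = 629 + 104 + 735 + 542 + 101 + 654 = 2765
RR2 = 733 / 2765 = 0.2651

26.5%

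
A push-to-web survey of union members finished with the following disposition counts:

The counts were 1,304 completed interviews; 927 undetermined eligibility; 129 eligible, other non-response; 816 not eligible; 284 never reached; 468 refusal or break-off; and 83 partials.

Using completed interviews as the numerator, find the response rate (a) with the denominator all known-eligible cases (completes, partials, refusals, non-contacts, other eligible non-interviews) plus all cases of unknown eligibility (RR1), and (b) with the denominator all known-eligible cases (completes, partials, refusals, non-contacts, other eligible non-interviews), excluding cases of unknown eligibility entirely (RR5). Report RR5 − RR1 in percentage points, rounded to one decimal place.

16.7

Top: 1304
Base: 1304 + 83 + 468 + 284 + 129 + 927 = 3195
RR1 = 1304 / 3195 = 0.4081
Base: 1304 + 83 + 468 + 284 + 129 = 2268
RR5 = 1304 / 2268 = 0.5750
Difference = 57.50 − 40.81 = 16.69 percentage points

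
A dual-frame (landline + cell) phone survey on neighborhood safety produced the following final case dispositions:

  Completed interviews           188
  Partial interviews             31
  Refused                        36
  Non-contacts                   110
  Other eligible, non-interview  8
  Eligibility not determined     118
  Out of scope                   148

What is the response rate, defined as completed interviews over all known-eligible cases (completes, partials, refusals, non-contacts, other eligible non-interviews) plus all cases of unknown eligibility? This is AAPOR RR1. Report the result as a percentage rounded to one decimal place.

38.3%

Num → 188
Denom → 188 + 31 + 36 + 110 + 8 + 118 = 491
RR1 = 188 / 491 = 0.3829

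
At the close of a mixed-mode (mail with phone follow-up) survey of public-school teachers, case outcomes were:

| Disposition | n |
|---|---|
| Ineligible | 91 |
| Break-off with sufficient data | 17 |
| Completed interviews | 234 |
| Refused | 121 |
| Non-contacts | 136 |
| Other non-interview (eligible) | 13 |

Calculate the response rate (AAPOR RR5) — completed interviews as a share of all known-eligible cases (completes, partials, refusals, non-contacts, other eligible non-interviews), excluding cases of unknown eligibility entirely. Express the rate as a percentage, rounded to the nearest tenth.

Num: 234
Denominator: 234 + 17 + 121 + 136 + 13 = 521
RR5 = 234 / 521 = 0.4491

44.9%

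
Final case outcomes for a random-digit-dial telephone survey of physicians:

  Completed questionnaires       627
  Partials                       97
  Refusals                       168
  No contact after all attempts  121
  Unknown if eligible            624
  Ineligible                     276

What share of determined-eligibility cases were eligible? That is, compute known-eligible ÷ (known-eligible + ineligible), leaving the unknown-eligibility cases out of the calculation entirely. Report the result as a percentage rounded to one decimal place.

78.6%

Known eligible = 627 + 97 + 168 + 121 = 1013
e = 1013 / (1013 + 276) = 1013 / 1289 = 0.7859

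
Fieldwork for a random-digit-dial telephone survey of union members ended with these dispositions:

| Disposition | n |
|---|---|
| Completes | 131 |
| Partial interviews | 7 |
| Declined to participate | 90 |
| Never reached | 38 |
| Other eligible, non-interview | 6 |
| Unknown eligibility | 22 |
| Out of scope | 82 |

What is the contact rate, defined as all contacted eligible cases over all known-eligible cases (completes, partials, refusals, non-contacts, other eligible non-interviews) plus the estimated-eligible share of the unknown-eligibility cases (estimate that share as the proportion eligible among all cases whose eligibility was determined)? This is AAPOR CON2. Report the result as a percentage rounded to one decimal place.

81.0%

Num → 131 + 7 + 90 + 6 = 234
Known eligible → 131 + 7 + 90 + 38 + 6 = 272
e = 272 / (272 + 82) = 272 / 354 = 0.7684
Estimated eligible among unknowns → 0.7684 × 22 = 16.90
Denom → 272 + 16.90 = 288.90
CON2 = 234 / 288.90 = 0.8100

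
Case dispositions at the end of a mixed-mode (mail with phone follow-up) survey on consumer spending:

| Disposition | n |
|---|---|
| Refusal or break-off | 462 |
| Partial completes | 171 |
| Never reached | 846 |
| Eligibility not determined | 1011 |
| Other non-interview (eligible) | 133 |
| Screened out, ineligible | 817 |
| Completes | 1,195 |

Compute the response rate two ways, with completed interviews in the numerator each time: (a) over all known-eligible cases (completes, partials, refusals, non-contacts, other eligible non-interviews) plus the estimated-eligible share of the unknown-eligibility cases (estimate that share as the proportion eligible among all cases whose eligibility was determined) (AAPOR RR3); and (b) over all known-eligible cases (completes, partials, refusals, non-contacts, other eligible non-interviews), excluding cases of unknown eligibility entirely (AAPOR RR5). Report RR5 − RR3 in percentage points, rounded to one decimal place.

Numerator → 1195
Determined eligible → 1195 + 171 + 462 + 846 + 133 = 2807
e = 2807 / (2807 + 817) = 2807 / 3624 = 0.7746
e × U → 0.7746 × 1011 = 783.12
Denominator → 2807 + 783.12 = 3590.12
RR3 = 1195 / 3590.12 = 0.3329
Denominator → 1195 + 171 + 462 + 846 + 133 = 2807
RR5 = 1195 / 2807 = 0.4257
Difference = 42.57 − 33.29 = 9.28 percentage points

9.3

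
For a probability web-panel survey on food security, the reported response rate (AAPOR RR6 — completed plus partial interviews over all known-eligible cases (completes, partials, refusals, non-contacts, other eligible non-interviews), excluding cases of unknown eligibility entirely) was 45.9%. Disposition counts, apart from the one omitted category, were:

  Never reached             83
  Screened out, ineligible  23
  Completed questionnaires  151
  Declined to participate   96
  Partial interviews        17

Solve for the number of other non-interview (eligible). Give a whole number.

19

Top: 151 + 17 = 168
RR6 = 168 / D = 0.459
D = 168 / 0.459 = 366.0
Other denominator terms total 347
other non-interview (eligible) = 366.0 − 347 ≈ 19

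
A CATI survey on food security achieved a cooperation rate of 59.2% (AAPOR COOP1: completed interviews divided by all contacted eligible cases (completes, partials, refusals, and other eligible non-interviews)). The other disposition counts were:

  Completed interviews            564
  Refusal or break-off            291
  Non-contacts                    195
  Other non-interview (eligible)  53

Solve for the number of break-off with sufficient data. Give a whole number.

COOP1 = 564 / D = 0.592
D = 564 / 0.592 = 952.7
Rest of base = 908
break-off with sufficient data = 952.7 − 908 ≈ 45

45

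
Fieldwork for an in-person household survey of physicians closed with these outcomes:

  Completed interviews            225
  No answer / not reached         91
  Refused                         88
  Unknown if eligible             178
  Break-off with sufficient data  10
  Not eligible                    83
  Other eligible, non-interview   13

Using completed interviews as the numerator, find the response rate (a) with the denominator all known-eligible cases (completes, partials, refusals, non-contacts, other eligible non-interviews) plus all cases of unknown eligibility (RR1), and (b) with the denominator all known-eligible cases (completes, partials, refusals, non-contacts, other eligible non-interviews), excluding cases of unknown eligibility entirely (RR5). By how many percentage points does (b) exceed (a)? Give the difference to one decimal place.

15.5

Numerator: 225
Base: 225 + 10 + 88 + 91 + 13 + 178 = 605
RR1 = 225 / 605 = 0.3719
Base: 225 + 10 + 88 + 91 + 13 = 427
RR5 = 225 / 427 = 0.5269
Difference = 52.69 − 37.19 = 15.50 percentage points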